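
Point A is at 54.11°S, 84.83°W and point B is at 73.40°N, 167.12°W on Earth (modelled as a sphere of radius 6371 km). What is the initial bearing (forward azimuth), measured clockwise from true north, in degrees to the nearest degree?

334°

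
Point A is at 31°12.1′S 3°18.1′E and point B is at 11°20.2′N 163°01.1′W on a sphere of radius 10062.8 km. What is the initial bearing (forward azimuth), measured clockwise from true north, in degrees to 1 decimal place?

215.5°

With φ₁ = -0.5446, φ₂ = 0.1979, Δλ = -2.9028 rad, the forward-azimuth formula gives
θ = atan2( sin Δλ cos φ₂ , cos φ₁ sin φ₂ − sin φ₁ cos φ₂ cos Δλ ) = atan2(-0.2319, -0.3254) = -144.53°.
Adding 360° brings this into [0°, 360°): 215.5°.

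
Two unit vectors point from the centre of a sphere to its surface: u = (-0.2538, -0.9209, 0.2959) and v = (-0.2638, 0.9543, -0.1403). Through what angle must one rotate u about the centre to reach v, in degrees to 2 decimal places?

148.58°

u·v = -0.8534; |u| = 1.0000, |v| = 1.0000.
cos θ = (u·v)/(|u||v|) = -0.8534, so θ = 148.58°.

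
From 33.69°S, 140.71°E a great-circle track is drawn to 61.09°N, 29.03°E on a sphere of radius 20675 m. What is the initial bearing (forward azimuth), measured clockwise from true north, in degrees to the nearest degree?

324°

Δλ = -111.680° = -1.9492 rad.
y = sin Δλ · cos φ₂ = (-0.9293)(0.4834) = -0.4492
x = cos φ₁ sin φ₂ − sin φ₁ cos φ₂ cos Δλ = (0.8321)(0.8754) − (-0.5547)(0.4834)(-0.3694) = 0.6293
θ = atan2(y, x) = -35.52°; adding 360° gives 324°.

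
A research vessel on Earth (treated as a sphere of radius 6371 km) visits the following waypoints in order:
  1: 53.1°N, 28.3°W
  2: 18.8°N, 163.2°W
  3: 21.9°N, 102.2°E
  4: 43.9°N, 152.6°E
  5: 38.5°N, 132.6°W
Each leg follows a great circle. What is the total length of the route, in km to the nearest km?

31887 km

Leg 1→2: central angle 1.7148 rad, distance 10924.9 km.
Leg 2→3: central angle 1.5210 rad, distance 9690.4 km.
Leg 3→4: central angle 0.8165 rad, distance 5201.9 km.
Leg 4→5: central angle 0.9527 rad, distance 6069.5 km.
Total: 10924.9 + 9690.4 + 5201.9 + 6069.5 ≈ 31887 km.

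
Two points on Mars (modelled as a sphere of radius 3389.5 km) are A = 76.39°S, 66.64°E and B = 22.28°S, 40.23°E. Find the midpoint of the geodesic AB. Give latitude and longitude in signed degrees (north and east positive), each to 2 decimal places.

-49.82°, 45.49°

The central angle between A and B is δ = 0.9722 rad.
With f = 0.5, the slerp weights are sin((1−f)δ)/sin δ = 0.5655 and sin(fδ)/sin δ = 0.5655.
Weighted sum of the unit vectors: (0.5655)·(0.0933,0.2160,-0.9719) + (0.5655)·(0.7065,0.5976,-0.3791) = (0.4523, 0.4601, -0.7640).
Converting back: φ = atan2(z, √(x²+y²)) = -49.82°, λ = atan2(y, x) = 45.49°.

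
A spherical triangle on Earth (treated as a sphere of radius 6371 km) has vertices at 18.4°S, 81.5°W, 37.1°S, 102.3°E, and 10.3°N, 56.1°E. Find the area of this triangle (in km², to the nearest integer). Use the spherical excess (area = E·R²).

109402069 km²

Side lengths (central angles): a = 1.1204, b = 2.4126, c = 2.1709 rad; semiperimeter s = 2.8520.
By l'Huilier's theorem, tan(E/4) = √[tan(s/2) tan((s−a)/2) tan((s−b)/2) tan((s−c)/2)], giving spherical excess E = 2.6953 rad.
Area = E·R² = 2.6953 × (6371)² ≈ 109402069 km².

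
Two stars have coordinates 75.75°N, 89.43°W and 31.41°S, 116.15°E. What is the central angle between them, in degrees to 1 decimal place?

134.0°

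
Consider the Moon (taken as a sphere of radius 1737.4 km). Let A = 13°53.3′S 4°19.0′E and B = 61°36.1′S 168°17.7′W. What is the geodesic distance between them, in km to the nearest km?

3162 km

Let φ₁ = -0.2424 rad, φ₂ = -1.0752 rad, and Δλ = -3.0126 rad.
Haversine: a = sin²(Δφ/2) + cos φ₁ cos φ₂ sin²(Δλ/2) = 0.1636 + (0.9708)(0.4756)(0.9958) = 0.62336.
Central angle c = 2·arcsin(√a) = 1.82009 rad.
Distance = R·c = 1737.4 × 1.8201 ≈ 3162 km.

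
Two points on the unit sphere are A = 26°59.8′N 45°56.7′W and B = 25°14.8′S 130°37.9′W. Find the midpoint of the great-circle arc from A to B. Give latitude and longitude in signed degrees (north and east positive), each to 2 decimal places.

1.18°, -88.68°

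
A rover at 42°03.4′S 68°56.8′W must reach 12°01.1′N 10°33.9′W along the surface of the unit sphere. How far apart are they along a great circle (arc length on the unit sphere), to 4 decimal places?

In radians: φ₁ = -0.7340, φ₂ = 0.2098, Δλ = 58.382° = 1.0190 rad.
Haversine: a = sin²(Δφ/2) + cos φ₁ cos φ₂ sin²(Δλ/2) = 0.2066 + (0.7425)(0.9781)(0.2379) = 0.37938.
Central angle c = 2·arcsin(√a) = 1.32715 rad.
On the unit sphere the arc length equals the central angle: 1.3272.

1.3272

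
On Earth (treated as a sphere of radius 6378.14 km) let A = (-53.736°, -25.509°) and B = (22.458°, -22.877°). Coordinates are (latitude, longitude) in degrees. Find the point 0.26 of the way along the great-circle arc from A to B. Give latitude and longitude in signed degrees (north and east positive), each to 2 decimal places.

-33.93°, -24.49°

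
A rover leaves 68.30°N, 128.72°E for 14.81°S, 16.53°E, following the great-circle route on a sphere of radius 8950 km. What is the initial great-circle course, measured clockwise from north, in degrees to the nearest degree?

With φ₁ = 1.1921, φ₂ = -0.2585, Δλ = -1.9581 rad, the forward-azimuth formula gives
θ = atan2( sin Δλ cos φ₂ , cos φ₁ sin φ₂ − sin φ₁ cos φ₂ cos Δλ ) = atan2(-0.8952, 0.2447) = -74.71°.
Adding 360° brings this into [0°, 360°): 285°.

285°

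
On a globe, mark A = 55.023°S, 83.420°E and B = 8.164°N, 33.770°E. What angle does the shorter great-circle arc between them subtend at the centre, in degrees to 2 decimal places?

With latitudes φ₁ = -55.023°, φ₂ = 8.164° and longitude difference Δλ = -49.650°:
cos c = sin φ₁ sin φ₂ + cos φ₁ cos φ₂ cos Δλ = (-0.8194)(0.1420) + (0.5732)(0.9899)(0.6475) = 0.25103,
so c = arccos(0.25103) = 1.31705 rad.
So the angular separation is 75.46°.

75.46°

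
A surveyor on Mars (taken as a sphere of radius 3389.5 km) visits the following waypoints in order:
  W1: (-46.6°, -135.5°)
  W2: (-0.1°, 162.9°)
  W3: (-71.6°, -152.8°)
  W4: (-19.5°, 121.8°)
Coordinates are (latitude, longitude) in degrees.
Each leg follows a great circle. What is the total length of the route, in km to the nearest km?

Leg W1→W2: central angle 1.2365 rad, distance 4191.3 km.
Leg W2→W3: central angle 1.3412 rad, distance 4546.1 km.
Leg W3→W4: central angle 1.2232 rad, distance 4146.2 km.
Total: 4191.3 + 4546.1 + 4146.2 ≈ 12883 km.

12883 km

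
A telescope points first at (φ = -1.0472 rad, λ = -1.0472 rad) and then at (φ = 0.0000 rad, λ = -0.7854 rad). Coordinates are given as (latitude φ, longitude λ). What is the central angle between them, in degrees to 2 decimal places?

In radians: φ₁ = -1.0472, φ₂ = 0.0000, Δλ = 15.000° = 0.2618 rad.
Haversine: a = sin²(Δφ/2) + cos φ₁ cos φ₂ sin²(Δλ/2) = 0.2500 + (0.5000)(1.0000)(0.0170) = 0.25852.
Central angle c = 2·arcsin(√a) = 1.06676 rad.
So the angular separation is 61.12°.

61.12°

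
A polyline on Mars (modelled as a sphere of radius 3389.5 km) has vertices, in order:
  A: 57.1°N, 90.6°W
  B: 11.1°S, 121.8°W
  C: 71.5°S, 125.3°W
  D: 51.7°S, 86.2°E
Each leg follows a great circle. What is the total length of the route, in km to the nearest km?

Leg A→B: central angle 1.2721 rad, distance 4311.8 km.
Leg B→C: central angle 1.0548 rad, distance 3575.4 km.
Leg C→D: central angle 0.9563 rad, distance 3241.4 km.
Total: 4311.8 + 3575.4 + 3241.4 ≈ 11129 km.

11129 km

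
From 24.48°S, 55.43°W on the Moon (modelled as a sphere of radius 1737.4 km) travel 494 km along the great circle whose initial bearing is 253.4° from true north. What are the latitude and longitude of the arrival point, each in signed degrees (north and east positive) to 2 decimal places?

-28.08°, -73.17°

Angular distance δ = d/R = 494/1737.4 = 0.28433 rad; initial bearing θ = 4.4227 rad.
sin φ₂ = sin φ₁ cos δ + cos φ₁ sin δ cos θ = (-0.4144)(0.9598) + (0.9101)(0.2805)(-0.2857) = -0.4707, so φ₂ = -28.08°.
Δλ = atan2(sin θ sin δ cos φ₁, cos δ − sin φ₁ sin φ₂) = atan2(-0.2447, 0.7648) = -17.739°.
λ₂ = -55.430° − 17.739° = -73.17°.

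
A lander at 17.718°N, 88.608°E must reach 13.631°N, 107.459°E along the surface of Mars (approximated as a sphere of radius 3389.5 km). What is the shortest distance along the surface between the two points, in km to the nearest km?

In radians: φ₁ = 0.3092, φ₂ = 0.2379, Δλ = 18.851° = 0.3290 rad.
Haversine: a = sin²(Δφ/2) + cos φ₁ cos φ₂ sin²(Δλ/2) = 0.0013 + (0.9526)(0.9718)(0.0268) = 0.02610.
Central angle c = 2·arcsin(√a) = 0.32452 rad.
Distance = R·c = 3389.5 × 0.3245 ≈ 1100 km.

1100 km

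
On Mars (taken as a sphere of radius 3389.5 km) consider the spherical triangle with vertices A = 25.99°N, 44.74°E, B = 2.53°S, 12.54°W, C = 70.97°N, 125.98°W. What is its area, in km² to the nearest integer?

12362762 km²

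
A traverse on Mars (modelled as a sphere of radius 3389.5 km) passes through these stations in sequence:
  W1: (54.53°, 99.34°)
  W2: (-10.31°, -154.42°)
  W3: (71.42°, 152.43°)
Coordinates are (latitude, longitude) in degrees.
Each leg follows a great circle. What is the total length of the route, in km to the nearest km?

11638 km

Leg W1→W2: central angle 1.8812 rad, distance 6376.2 km.
Leg W2→W3: central angle 1.5524 rad, distance 5262.0 km.
Total: 6376.2 + 5262.0 ≈ 11638 km.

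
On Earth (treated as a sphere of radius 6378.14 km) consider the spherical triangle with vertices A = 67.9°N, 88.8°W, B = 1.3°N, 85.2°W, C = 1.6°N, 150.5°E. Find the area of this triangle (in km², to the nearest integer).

68986761 km²

Side lengths (central angles): a = 2.1682, b = 1.7377, c = 1.1632 rad; semiperimeter s = 2.5346.
By l'Huilier's theorem, tan(E/4) = √[tan(s/2) tan((s−a)/2) tan((s−b)/2) tan((s−c)/2)], giving spherical excess E = 1.6958 rad.
Area = E·R² = 1.6958 × (6378.14)² ≈ 68986761 km².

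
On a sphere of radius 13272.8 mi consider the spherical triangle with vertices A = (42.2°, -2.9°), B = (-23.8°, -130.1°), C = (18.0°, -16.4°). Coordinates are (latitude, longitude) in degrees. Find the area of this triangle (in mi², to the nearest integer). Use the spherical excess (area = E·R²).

136974856 mi²

Side lengths (central angles): a = 2.0652, b = 0.4676, c = 2.3197 rad; semiperimeter s = 2.4263.
By l'Huilier's theorem, tan(E/4) = √[tan(s/2) tan((s−a)/2) tan((s−b)/2) tan((s−c)/2)], giving spherical excess E = 0.7775 rad.
Area = E·R² = 0.7775 × (13272.8)² ≈ 136974856 mi².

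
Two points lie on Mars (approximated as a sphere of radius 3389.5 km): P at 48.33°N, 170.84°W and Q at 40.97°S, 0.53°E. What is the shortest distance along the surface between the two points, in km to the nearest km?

10082 km

Let φ₁ = 0.8435 rad, φ₂ = -0.7151 rad, and Δλ = 2.9910 rad.
Haversine: a = sin²(Δφ/2) + cos φ₁ cos φ₂ sin²(Δλ/2) = 0.4939 + (0.6648)(0.7551)(0.9943) = 0.99304.
Central angle c = 2·arcsin(√a) = 2.97453 rad.
Distance = R·c = 3389.5 × 2.9745 ≈ 10082 km.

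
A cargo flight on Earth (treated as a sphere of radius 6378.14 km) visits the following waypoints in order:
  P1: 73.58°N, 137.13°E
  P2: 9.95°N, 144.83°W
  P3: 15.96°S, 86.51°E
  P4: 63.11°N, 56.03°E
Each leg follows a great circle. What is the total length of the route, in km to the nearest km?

32213 km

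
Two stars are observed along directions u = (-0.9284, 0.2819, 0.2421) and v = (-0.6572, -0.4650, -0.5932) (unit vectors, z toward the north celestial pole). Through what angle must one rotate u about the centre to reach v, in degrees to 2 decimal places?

u·v = 0.3354; |u| = 1.0000, |v| = 1.0000.
cos θ = (u·v)/(|u||v|) = 0.3354, so θ = 70.40°.

70.40°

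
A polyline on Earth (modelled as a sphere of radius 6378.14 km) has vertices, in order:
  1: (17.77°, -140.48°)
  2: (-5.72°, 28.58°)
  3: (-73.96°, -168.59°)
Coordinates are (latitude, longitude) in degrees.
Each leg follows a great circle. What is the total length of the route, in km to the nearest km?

29333 km

Leg 1→2: central angle 2.8605 rad, distance 18244.5 km.
Leg 2→3: central angle 1.7385 rad, distance 11088.2 km.
Total: 18244.5 + 11088.2 ≈ 29333 km.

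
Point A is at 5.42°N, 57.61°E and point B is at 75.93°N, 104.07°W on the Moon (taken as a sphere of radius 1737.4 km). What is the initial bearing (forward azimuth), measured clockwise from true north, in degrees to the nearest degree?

356°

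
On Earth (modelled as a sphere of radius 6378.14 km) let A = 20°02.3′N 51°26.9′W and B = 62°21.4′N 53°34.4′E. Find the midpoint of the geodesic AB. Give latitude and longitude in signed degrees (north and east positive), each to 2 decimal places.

The central angle between A and B is δ = 1.3791 rad.
With f = 0.5, the slerp weights are sin((1−f)δ)/sin δ = 0.6481 and sin(fδ)/sin δ = 0.6481.
Weighted sum of the unit vectors: (0.6481)·(0.5855,-0.7347,0.3426) + (0.6481)·(0.2755,0.3733,0.8859) = (0.5580, -0.2342, 0.7961).
Converting back: φ = atan2(z, √(x²+y²)) = 52.76°, λ = atan2(y, x) = -22.77°.

52.76°, -22.77°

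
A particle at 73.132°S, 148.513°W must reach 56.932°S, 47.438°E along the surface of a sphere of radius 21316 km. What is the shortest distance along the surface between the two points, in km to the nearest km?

In radians: φ₁ = -1.2764, φ₂ = -0.9937, Δλ = -164.049° = -2.8632 rad.
cos c = sin φ₁ sin φ₂ + cos φ₁ cos φ₂ cos Δλ = (-0.9570)(-0.8380) + (0.2902)(0.5456)(-0.9615) = 0.64974,
so c = arccos(0.64974) = 0.86356 rad.
Distance = R·c = 21316 × 0.8636 ≈ 18408 km.

18408 km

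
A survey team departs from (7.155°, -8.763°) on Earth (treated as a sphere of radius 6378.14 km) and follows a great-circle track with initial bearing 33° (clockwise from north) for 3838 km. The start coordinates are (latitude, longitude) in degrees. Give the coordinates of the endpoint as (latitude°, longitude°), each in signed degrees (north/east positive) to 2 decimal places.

Angular distance δ = d/R = 3838/6378.14 = 0.60174 rad; initial bearing θ = 0.5760 rad.
sin φ₂ = sin φ₁ cos δ + cos φ₁ sin δ cos θ = (0.1246)(0.8244) + (0.9922)(0.5661)(0.8387) = 0.5737, so φ₂ = 35.01°.
Δλ = atan2(sin θ sin δ cos φ₁, cos δ − sin φ₁ sin φ₂) = atan2(0.3059, 0.7529) = 22.113°.
λ₂ = -8.763° + 22.113° = 13.35°.

35.01°, 13.35°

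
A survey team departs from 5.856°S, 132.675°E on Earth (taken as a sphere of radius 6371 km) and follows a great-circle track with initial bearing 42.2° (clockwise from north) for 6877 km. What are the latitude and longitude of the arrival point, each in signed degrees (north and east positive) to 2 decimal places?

36.99°, -179.47°

Angular distance δ = d/R = 6877/6371 = 1.07942 rad; initial bearing θ = 0.7365 rad.
sin φ₂ = sin φ₁ cos δ + cos φ₁ sin δ cos θ = (-0.1020)(0.4718) + (0.9948)(0.8817)(0.7408) = 0.6016, so φ₂ = 36.99°.
Δλ = atan2(sin θ sin δ cos φ₁, cos δ − sin φ₁ sin φ₂) = atan2(0.5892, 0.5332) = 47.853°.
λ₂ = 132.675° + 47.853° = 180.53° → -179.47° after wrapping to (−180°, 180°].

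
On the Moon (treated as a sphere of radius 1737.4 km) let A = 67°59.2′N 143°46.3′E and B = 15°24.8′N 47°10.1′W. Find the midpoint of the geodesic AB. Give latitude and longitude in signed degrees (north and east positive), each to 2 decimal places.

The central angle between A and B is δ = 1.6794 rad.
With f = 0.5, the slerp weights are sin((1−f)δ)/sin δ = 0.7488 and sin(fδ)/sin δ = 0.7488.
Weighted sum of the unit vectors: (0.7488)·(-0.3024,0.2215,0.9271) + (0.7488)·(0.6554,-0.7070,0.2658) = (0.2644, -0.3635, 0.8933).
Converting back: φ = atan2(z, √(x²+y²)) = 63.29°, λ = atan2(y, x) = -53.97°.

63.29°, -53.97°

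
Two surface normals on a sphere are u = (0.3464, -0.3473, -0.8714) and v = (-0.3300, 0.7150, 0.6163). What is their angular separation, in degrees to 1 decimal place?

u·v = -0.8997; |u| = 1.0000, |v| = 1.0000.
cos θ = (u·v)/(|u||v|) = -0.8997, so θ = 154.1°.

154.1°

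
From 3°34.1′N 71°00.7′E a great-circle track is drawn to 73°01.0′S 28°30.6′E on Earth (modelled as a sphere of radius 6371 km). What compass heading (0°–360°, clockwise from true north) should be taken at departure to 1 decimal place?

Δλ = -42.502° = -0.7418 rad.
y = sin Δλ · cos φ₂ = (-0.6756)(0.2921) = -0.1973
x = cos φ₁ sin φ₂ − sin φ₁ cos φ₂ cos Δλ = (0.9981)(-0.9564) − (0.0622)(0.2921)(0.7373) = -0.9679
θ = atan2(y, x) = -168.48°; adding 360° gives 191.5°.

191.5°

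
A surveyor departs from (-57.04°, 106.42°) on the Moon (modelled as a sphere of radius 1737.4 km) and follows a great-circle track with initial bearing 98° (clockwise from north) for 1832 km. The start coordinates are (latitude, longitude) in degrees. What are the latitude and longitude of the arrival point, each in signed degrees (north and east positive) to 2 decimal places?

-28.69°, -174.56°

Angular distance δ = d/R = 1832/1737.4 = 1.05445 rad; initial bearing θ = 1.7104 rad.
sin φ₂ = sin φ₁ cos δ + cos φ₁ sin δ cos θ = (-0.8391)(0.4937) + (0.5441)(0.8696)(-0.1392) = -0.4801, so φ₂ = -28.69°.
Δλ = atan2(sin θ sin δ cos φ₁, cos δ − sin φ₁ sin φ₂) = atan2(0.4685, 0.0909) = 79.022°.
λ₂ = 106.420° + 79.022° = 185.44° → -174.56° after wrapping to (−180°, 180°].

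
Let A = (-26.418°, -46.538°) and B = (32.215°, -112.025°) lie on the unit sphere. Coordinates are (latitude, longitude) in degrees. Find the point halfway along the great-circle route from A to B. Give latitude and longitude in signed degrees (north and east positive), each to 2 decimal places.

3.44°, -78.23°

Central angle δ = 1.4935 rad. Interpolating on the sphere with fraction f = 0.5:
P = [sin((1−f)δ)·A + sin(fδ)·B] / sin δ = 0.6813·A + 0.6813·B in Cartesian coordinates,
giving P = (0.2035, -0.9772, 0.0601), i.e. latitude 3.44°, longitude -78.23°.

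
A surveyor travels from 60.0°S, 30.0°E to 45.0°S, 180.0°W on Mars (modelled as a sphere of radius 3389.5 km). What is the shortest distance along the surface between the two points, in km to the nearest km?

4269 km

With latitudes φ₁ = -60.000°, φ₂ = -45.000° and longitude difference Δλ = 150.000°:
cos c = sin φ₁ sin φ₂ + cos φ₁ cos φ₂ cos Δλ = (-0.8660)(-0.7071) + (0.5000)(0.7071)(-0.8660) = 0.30619,
so c = arccos(0.30619) = 1.25961 rad.
Distance = R·c = 3389.5 × 1.2596 ≈ 4269 km.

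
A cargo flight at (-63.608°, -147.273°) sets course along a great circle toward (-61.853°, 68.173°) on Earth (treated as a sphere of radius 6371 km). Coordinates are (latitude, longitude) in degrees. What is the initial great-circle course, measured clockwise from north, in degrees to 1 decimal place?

200.4°

Δλ = -144.554° = -2.5229 rad.
y = sin Δλ · cos φ₂ = (-0.5799)(0.4717) = -0.2736
x = cos φ₁ sin φ₂ − sin φ₁ cos φ₂ cos Δλ = (0.4445)(-0.8817) − (-0.8958)(0.4717)(-0.8147) = -0.7362
θ = atan2(y, x) = -159.61°; adding 360° gives 200.4°.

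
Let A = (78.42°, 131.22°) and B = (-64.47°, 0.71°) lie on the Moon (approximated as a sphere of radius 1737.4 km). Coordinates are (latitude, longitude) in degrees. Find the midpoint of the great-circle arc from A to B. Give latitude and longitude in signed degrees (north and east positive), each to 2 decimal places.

12.91°, 27.63°

The central angle between A and B is δ = 2.7940 rad.
With f = 0.5, the slerp weights are sin((1−f)δ)/sin δ = 2.8913 and sin(fδ)/sin δ = 2.8913.
Weighted sum of the unit vectors: (2.8913)·(-0.1323,0.1510,0.9796) + (2.8913)·(0.4310,0.0053,-0.9024) = (0.8636, 0.4520, 0.2235).
Converting back: φ = atan2(z, √(x²+y²)) = 12.91°, λ = atan2(y, x) = 27.63°.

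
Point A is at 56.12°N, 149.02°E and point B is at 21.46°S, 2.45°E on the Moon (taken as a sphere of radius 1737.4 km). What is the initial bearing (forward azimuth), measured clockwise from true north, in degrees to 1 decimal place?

310.7°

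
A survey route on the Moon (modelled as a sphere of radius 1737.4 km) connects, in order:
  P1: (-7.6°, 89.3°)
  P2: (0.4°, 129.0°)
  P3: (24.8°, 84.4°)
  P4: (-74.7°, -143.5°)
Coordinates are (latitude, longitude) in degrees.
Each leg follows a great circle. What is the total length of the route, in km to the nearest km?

Leg P1→P2: central angle 0.7049 rad, distance 1224.6 km.
Leg P2→P3: central angle 0.8642 rad, distance 1501.4 km.
Leg P3→P4: central angle 2.1714 rad, distance 3772.7 km.
Total: 1224.6 + 1501.4 + 3772.7 ≈ 6499 km.

6499 km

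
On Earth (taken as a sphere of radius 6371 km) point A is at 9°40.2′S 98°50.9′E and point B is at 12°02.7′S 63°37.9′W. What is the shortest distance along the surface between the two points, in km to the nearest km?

16920 km

With latitudes φ₁ = -9.670°, φ₂ = -12.045° and longitude difference Δλ = -162.480°:
cos c = sin φ₁ sin φ₂ + cos φ₁ cos φ₂ cos Δλ = (-0.1680)(-0.2087) + (0.9858)(0.9780)(-0.9536) = -0.88431,
so c = arccos(-0.88431) = 2.65582 rad.
Distance = R·c = 6371 × 2.6558 ≈ 16920 km.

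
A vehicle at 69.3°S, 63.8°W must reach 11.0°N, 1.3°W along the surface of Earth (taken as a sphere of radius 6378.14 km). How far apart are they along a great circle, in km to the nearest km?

10135 km

With latitudes φ₁ = -69.300°, φ₂ = 11.000° and longitude difference Δλ = 62.500°:
Haversine: a = sin²(Δφ/2) + cos φ₁ cos φ₂ sin²(Δλ/2) = 0.4158 + (0.3535)(0.9816)(0.2691) = 0.50914.
Central angle c = 2·arcsin(√a) = 1.58907 rad.
Distance = R·c = 6378.14 × 1.5891 ≈ 10135 km.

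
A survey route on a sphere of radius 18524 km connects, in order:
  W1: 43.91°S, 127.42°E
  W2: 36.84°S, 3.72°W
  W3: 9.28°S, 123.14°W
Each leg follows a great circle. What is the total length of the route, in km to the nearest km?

62994 km

Leg W1→W2: central angle 1.5343 rad, distance 28421.1 km.
Leg W2→W3: central angle 1.8664 rad, distance 34572.6 km.
Total: 28421.1 + 34572.6 ≈ 62994 km.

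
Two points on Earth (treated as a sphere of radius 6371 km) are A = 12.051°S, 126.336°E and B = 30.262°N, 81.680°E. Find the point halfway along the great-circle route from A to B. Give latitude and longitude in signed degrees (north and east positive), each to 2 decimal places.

The central angle between A and B is δ = 1.0522 rad.
With f = 0.5, the slerp weights are sin((1−f)δ)/sin δ = 0.5782 and sin(fδ)/sin δ = 0.5782.
Weighted sum of the unit vectors: (0.5782)·(-0.5795,0.7878,-0.2088) + (0.5782)·(0.1250,0.8546,0.5040) = (-0.2628, 0.9496, 0.1707).
Converting back: φ = atan2(z, √(x²+y²)) = 9.83°, λ = atan2(y, x) = 105.47°.

9.83°, 105.47°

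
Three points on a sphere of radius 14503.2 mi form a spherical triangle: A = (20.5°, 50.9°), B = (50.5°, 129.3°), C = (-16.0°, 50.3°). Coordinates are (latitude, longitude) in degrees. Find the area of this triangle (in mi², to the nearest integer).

72234251 mi²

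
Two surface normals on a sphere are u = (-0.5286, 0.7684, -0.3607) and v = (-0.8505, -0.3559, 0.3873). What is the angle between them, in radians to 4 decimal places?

1.5344 rad

u·v = 0.0364; |u| = 1.0000, |v| = 1.0000.
cos θ = (u·v)/(|u||v|) = 0.0364, so θ = 1.5344 rad.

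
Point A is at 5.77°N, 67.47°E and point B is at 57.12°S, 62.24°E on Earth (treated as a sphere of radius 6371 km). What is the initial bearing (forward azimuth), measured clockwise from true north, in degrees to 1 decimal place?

With φ₁ = 0.1007, φ₂ = -0.9969, Δλ = -0.0913 rad, the forward-azimuth formula gives
θ = atan2( sin Δλ cos φ₂ , cos φ₁ sin φ₂ − sin φ₁ cos φ₂ cos Δλ ) = atan2(-0.0495, -0.8899) = -176.82°.
Adding 360° brings this into [0°, 360°): 183.2°.

183.2°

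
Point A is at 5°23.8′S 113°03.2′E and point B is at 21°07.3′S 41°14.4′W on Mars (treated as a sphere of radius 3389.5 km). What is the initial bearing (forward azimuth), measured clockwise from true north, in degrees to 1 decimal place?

222.7°

With φ₁ = -0.0942, φ₂ = -0.3686, Δλ = -2.6929 rad, the forward-azimuth formula gives
θ = atan2( sin Δλ cos φ₂ , cos φ₁ sin φ₂ − sin φ₁ cos φ₂ cos Δλ ) = atan2(-0.4046, -0.4378) = -137.26°.
Adding 360° brings this into [0°, 360°): 222.7°.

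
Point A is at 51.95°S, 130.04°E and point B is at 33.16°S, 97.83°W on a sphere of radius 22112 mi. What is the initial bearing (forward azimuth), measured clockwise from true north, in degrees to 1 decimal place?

With φ₁ = -0.9067, φ₂ = -0.5788, Δλ = 2.3061 rad, the forward-azimuth formula gives
θ = atan2( sin Δλ cos φ₂ , cos φ₁ sin φ₂ − sin φ₁ cos φ₂ cos Δλ ) = atan2(0.6208, -0.7794) = 141.46°.
So the initial bearing is 141.5°.

141.5°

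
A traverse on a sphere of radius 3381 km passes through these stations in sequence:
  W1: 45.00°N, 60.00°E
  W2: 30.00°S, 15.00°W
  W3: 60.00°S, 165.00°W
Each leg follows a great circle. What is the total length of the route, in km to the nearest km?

11089 km

Leg W1→W2: central angle 1.7671 rad, distance 5974.6 km.
Leg W2→W3: central angle 1.5128 rad, distance 5114.6 km.
Total: 5974.6 + 5114.6 ≈ 11089 km.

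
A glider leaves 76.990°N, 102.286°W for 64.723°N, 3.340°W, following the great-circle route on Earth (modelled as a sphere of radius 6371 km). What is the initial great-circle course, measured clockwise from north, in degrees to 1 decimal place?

57.5°

With φ₁ = 1.3437, φ₂ = 1.1296, Δλ = 1.7269 rad, the forward-azimuth formula gives
θ = atan2( sin Δλ cos φ₂ , cos φ₁ sin φ₂ − sin φ₁ cos φ₂ cos Δλ ) = atan2(0.4218, 0.2683) = 57.54°.
So the initial bearing is 57.5°.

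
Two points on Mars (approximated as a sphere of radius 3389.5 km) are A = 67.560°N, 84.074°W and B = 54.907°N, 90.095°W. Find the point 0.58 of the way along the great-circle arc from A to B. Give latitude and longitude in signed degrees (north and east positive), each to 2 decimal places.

Central angle δ = 0.2263 rad. Interpolating on the sphere with fraction f = 0.58:
P = [sin((1−f)δ)·A + sin(fδ)·B] / sin δ = 0.4230·A + 0.5833·B in Cartesian coordinates,
giving P = (0.0161, -0.4959, 0.8682), i.e. latitude 60.25°, longitude -88.14°.

60.25°, -88.14°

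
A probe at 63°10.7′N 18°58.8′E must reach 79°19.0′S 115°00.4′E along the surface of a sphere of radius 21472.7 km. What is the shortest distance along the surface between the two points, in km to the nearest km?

With latitudes φ₁ = 63.178°, φ₂ = -79.317° and longitude difference Δλ = 96.027°:
cos c = sin φ₁ sin φ₂ + cos φ₁ cos φ₂ cos Δλ = (0.8924)(-0.9827) + (0.4512)(0.1854)(-0.1050) = -0.88573,
so c = arccos(-0.88573) = 2.65886 rad.
Distance = R·c = 21472.7 × 2.6589 ≈ 57093 km.

57093 km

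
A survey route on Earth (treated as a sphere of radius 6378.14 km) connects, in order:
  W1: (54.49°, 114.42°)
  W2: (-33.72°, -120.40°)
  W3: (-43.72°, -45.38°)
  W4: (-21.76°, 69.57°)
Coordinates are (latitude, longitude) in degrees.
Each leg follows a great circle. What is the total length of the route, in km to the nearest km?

Leg W1→W2: central angle 2.3895 rad, distance 15240.4 km.
Leg W2→W3: central angle 1.0015 rad, distance 6387.6 km.
Leg W3→W4: central angle 1.5977 rad, distance 10190.5 km.
Total: 15240.4 + 6387.6 + 10190.5 ≈ 31818 km.

31818 km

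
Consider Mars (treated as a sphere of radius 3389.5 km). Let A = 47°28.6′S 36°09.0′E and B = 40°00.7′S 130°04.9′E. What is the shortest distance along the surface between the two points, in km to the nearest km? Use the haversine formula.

3786 km

Let φ₁ = -0.8286 rad, φ₂ = -0.6983 rad, and Δλ = 1.6394 rad.
Haversine: a = sin²(Δφ/2) + cos φ₁ cos φ₂ sin²(Δλ/2) = 0.0042 + (0.6759)(0.7659)(0.5343) = 0.28082.
Central angle c = 2·arcsin(√a) = 1.11703 rad.
Distance = R·c = 3389.5 × 1.1170 ≈ 3786 km.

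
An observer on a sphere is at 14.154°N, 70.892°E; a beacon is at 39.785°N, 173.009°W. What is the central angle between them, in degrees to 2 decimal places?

99.86°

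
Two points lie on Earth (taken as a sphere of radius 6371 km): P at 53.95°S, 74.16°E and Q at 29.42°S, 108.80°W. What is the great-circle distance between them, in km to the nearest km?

In radians: φ₁ = -0.9416, φ₂ = -0.5135, Δλ = 177.040° = 3.0899 rad.
Haversine: a = sin²(Δφ/2) + cos φ₁ cos φ₂ sin²(Δλ/2) = 0.0451 + (0.5885)(0.8710)(0.9993) = 0.55739.
Central angle c = 2·arcsin(√a) = 1.68582 rad.
Distance = R·c = 6371 × 1.6858 ≈ 10740 km.

10740 km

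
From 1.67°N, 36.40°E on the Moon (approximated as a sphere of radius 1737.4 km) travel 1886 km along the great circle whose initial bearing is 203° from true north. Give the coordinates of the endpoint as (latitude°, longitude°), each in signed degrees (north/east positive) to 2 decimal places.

-53.16°, 1.20°

Angular distance δ = d/R = 1886/1737.4 = 1.08553 rad; initial bearing θ = 3.5430 rad.
sin φ₂ = sin φ₁ cos δ + cos φ₁ sin δ cos θ = (0.0291)(0.4664) + (0.9996)(0.8846)(-0.9205) = -0.8003, so φ₂ = -53.16°.
Δλ = atan2(sin θ sin δ cos φ₁, cos δ − sin φ₁ sin φ₂) = atan2(-0.3455, 0.4898) = -35.199°.
λ₂ = 36.400° − 35.199° = 1.20°.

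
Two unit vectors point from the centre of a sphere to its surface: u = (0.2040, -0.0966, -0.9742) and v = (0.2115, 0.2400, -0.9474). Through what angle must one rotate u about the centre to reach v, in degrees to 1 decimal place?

u·v = 0.9429; |u| = 1.0000, |v| = 0.9999.
cos θ = (u·v)/(|u||v|) = 0.9430, so θ = 19.4°.

19.4°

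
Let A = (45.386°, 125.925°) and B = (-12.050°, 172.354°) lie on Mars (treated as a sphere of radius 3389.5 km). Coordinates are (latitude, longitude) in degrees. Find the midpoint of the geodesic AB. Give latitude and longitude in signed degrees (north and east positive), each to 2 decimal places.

The central angle between A and B is δ = 1.2400 rad.
With f = 0.5, the slerp weights are sin((1−f)δ)/sin δ = 0.6143 and sin(fδ)/sin δ = 0.6143.
Weighted sum of the unit vectors: (0.6143)·(-0.4121,0.5687,0.7119) + (0.6143)·(-0.9693,0.1301,-0.2088) = (-0.8486, 0.4293, 0.3091).
Converting back: φ = atan2(z, √(x²+y²)) = 18.00°, λ = atan2(y, x) = 153.16°.

18.00°, 153.16°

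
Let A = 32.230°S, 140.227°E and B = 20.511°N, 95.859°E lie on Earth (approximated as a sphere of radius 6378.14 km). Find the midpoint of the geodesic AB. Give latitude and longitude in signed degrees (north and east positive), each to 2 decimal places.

-6.32°, 116.85°

Central angle δ = 1.1815 rad. Interpolating on the sphere with fraction f = 0.5:
P = [sin((1−f)δ)·A + sin(fδ)·B] / sin δ = 0.6020·A + 0.6020·B in Cartesian coordinates,
giving P = (-0.4490, 0.8867, -0.1101), i.e. latitude -6.32°, longitude 116.85°.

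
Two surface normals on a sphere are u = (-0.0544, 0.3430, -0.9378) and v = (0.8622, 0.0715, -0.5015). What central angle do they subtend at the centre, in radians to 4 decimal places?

1.1064 rad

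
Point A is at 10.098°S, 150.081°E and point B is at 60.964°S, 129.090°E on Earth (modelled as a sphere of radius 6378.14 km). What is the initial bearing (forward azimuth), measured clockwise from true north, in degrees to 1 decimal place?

Δλ = -20.991° = -0.3664 rad.
y = sin Δλ · cos φ₂ = (-0.3582)(0.4854) = -0.1739
x = cos φ₁ sin φ₂ − sin φ₁ cos φ₂ cos Δλ = (0.9845)(-0.8743) − (-0.1753)(0.4854)(0.9336) = -0.7813
θ = atan2(y, x) = -167.45°; adding 360° gives 192.5°.

192.5°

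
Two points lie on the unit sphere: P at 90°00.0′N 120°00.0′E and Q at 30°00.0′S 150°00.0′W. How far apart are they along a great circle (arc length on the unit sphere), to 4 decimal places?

2.0944

In radians: φ₁ = 1.5708, φ₂ = -0.5236, Δλ = 90.000° = 1.5708 rad.
cos c = sin φ₁ sin φ₂ + cos φ₁ cos φ₂ cos Δλ = (1.0000)(-0.5000) + (0.0000)(0.8660)(0.0000) = -0.50000,
so c = arccos(-0.50000) = 2.09440 rad.
On the unit sphere the arc length equals the central angle: 2.0944.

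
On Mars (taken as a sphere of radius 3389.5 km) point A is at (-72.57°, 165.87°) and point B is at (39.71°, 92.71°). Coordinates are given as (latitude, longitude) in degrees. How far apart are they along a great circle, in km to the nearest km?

In radians: φ₁ = -1.2666, φ₂ = 0.6931, Δλ = -73.160° = -1.2769 rad.
cos c = sin φ₁ sin φ₂ + cos φ₁ cos φ₂ cos Δλ = (-0.9541)(0.6389) + (0.2995)(0.7693)(0.2897) = -0.54281,
so c = arccos(-0.54281) = 2.14458 rad.
Distance = R·c = 3389.5 × 2.1446 ≈ 7269 km.

7269 km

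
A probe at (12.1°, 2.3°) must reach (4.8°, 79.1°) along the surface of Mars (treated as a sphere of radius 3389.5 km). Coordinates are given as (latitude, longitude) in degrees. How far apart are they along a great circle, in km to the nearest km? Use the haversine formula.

4503 km

With latitudes φ₁ = 12.100°, φ₂ = 4.800° and longitude difference Δλ = 76.800°:
Haversine: a = sin²(Δφ/2) + cos φ₁ cos φ₂ sin²(Δλ/2) = 0.0041 + (0.9778)(0.9965)(0.3858) = 0.37998.
Central angle c = 2·arcsin(√a) = 1.32839 rad.
Distance = R·c = 3389.5 × 1.3284 ≈ 4503 km.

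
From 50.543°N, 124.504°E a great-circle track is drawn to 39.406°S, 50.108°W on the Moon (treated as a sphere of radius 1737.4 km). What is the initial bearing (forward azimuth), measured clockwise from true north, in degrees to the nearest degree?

Δλ = -174.612° = -3.0476 rad.
y = sin Δλ · cos φ₂ = (-0.0939)(0.7727) = -0.0726
x = cos φ₁ sin φ₂ − sin φ₁ cos φ₂ cos Δλ = (0.6355)(-0.6348) − (0.7721)(0.7727)(-0.9956) = 0.1905
θ = atan2(y, x) = -20.85°; adding 360° gives 339°.

339°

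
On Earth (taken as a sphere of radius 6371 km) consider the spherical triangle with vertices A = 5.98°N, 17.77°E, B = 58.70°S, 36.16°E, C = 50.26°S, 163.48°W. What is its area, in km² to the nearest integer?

Side lengths (central angles): a = 1.2194, b = 2.3685, c = 1.1579 rad; semiperimeter s = 2.3729.
By l'Huilier's theorem, tan(E/4) = √[tan(s/2) tan((s−a)/2) tan((s−b)/2) tan((s−c)/2)], giving spherical excess E = 0.1972 rad.
Area = E·R² = 0.1972 × (6371)² ≈ 8004417 km².

8004417 km²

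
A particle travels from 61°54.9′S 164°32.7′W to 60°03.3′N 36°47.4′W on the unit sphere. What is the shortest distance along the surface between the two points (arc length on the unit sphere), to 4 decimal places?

Let φ₁ = -1.0806 rad, φ₂ = 1.0482 rad, and Δλ = 2.2297 rad.
cos c = sin φ₁ sin φ₂ + cos φ₁ cos φ₂ cos Δλ = (-0.8823)(0.8665) + (0.4708)(0.4992)(-0.6123) = -0.90836,
so c = arccos(-0.90836) = 2.71014 rad.
On the unit sphere the arc length equals the central angle: 2.7101.

2.7101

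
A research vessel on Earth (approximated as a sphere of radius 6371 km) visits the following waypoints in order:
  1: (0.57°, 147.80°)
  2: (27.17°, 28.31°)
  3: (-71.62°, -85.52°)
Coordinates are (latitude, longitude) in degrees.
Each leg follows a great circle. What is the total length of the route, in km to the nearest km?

Leg 1→2: central angle 2.0190 rad, distance 12863.3 km.
Leg 2→3: central angle 2.1492 rad, distance 13692.5 km.
Total: 12863.3 + 13692.5 ≈ 26556 km.

26556 km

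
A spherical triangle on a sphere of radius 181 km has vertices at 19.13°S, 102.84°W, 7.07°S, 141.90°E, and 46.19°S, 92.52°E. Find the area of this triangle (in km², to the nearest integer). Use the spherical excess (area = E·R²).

Side lengths (central angles): a = 1.0050, b = 1.9760, c = 1.9388 rad; semiperimeter s = 2.4599.
By l'Huilier's theorem, tan(E/4) = √[tan(s/2) tan((s−a)/2) tan((s−b)/2) tan((s−c)/2)], giving spherical excess E = 1.5440 rad.
Area = E·R² = 1.5440 × (181)² ≈ 50584 km².

50584 km²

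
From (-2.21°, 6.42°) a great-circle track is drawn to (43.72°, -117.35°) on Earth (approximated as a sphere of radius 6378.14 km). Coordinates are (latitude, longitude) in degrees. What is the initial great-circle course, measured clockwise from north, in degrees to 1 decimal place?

Δλ = -123.770° = -2.1602 rad.
y = sin Δλ · cos φ₂ = (-0.8313)(0.7227) = -0.6008
x = cos φ₁ sin φ₂ − sin φ₁ cos φ₂ cos Δλ = (0.9993)(0.6911) − (-0.0386)(0.7227)(-0.5559) = 0.6751
θ = atan2(y, x) = -41.67°; adding 360° gives 318.3°.

318.3°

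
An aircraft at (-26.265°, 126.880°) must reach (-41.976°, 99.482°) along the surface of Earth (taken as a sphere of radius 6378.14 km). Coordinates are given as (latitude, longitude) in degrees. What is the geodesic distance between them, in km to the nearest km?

In radians: φ₁ = -0.4584, φ₂ = -0.7326, Δλ = -27.398° = -0.4782 rad.
cos c = sin φ₁ sin φ₂ + cos φ₁ cos φ₂ cos Δλ = (-0.4425)(-0.6688) + (0.8968)(0.7434)(0.8878) = 0.88786,
so c = arccos(0.88786) = 0.47812 rad.
Distance = R·c = 6378.14 × 0.4781 ≈ 3050 km.

3050 km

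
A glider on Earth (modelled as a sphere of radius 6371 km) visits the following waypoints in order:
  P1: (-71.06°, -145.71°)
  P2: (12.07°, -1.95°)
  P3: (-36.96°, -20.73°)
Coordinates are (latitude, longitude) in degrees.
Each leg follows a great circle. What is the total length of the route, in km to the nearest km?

18803 km

Leg P1→P2: central angle 2.0418 rad, distance 13008.3 km.
Leg P2→P3: central angle 0.9096 rad, distance 5795.0 km.
Total: 13008.3 + 5795.0 ≈ 18803 km.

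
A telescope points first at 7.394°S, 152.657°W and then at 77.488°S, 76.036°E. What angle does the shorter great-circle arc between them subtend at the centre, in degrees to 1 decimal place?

90.9°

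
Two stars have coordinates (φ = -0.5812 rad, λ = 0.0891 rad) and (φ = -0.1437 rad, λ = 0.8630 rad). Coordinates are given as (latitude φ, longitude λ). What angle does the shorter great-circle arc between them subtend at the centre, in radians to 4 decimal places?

0.8363 rad

In radians: φ₁ = -0.5812, φ₂ = -0.1437, Δλ = 44.341° = 0.7739 rad.
Haversine: a = sin²(Δφ/2) + cos φ₁ cos φ₂ sin²(Δλ/2) = 0.0471 + (0.8358)(0.9897)(0.1424) = 0.16489.
Central angle c = 2·arcsin(√a) = 0.83629 rad.
So the angular separation is 0.8363 rad.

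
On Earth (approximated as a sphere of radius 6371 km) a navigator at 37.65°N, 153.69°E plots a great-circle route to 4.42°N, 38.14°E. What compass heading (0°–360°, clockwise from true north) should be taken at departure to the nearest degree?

290°

Δλ = -115.550° = -2.0167 rad.
y = sin Δλ · cos φ₂ = (-0.9022)(0.9970) = -0.8995
x = cos φ₁ sin φ₂ − sin φ₁ cos φ₂ cos Δλ = (0.7918)(0.0771) − (0.6108)(0.9970)(-0.4313) = 0.3237
θ = atan2(y, x) = -70.21°; adding 360° gives 290°.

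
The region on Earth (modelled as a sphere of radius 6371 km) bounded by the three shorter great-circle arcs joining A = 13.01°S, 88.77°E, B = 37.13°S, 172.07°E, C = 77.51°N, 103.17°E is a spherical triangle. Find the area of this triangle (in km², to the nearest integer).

71157574 km²

Side lengths (central angles): a = 2.1262, b = 1.5865, c = 1.3423 rad; semiperimeter s = 2.5275.
By l'Huilier's theorem, tan(E/4) = √[tan(s/2) tan((s−a)/2) tan((s−b)/2) tan((s−c)/2)], giving spherical excess E = 1.7531 rad.
Area = E·R² = 1.7531 × (6371)² ≈ 71157574 km².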